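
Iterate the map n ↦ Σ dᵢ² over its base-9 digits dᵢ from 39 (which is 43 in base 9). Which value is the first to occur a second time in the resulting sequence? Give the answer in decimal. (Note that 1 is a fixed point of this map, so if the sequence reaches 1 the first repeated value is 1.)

39 = (4,3)_9 → 4² + 3² = 25
25 = (2,7)_9 → 2² + 7² = 53
53 = (5,8)_9 → 5² + 8² = 89
89 = (1,0,8)_9 → 1² + 0² + 8² = 65
65 = (7,2)_9 → 7² + 2² = 53  — 53 already appeared earlier.

53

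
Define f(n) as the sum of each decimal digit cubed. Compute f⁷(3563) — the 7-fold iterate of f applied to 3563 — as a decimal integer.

713

3563 → 3³ + 5³ + 6³ + 3³ = 27 + 125 + 216 + 27 = 395
395 → 3³ + 9³ + 5³ = 27 + 729 + 125 = 881
881 → 8³ + 8³ + 1³ = 512 + 512 + 1 = 1025
1025 → 1³ + 0³ + 2³ + 5³ = 1 + 0 + 8 + 125 = 134
134 → 1³ + 3³ + 4³ = 1 + 27 + 64 = 92
92 → 9³ + 2³ = 729 + 8 = 737
737 → 7³ + 3³ + 7³ = 343 + 27 + 343 = 713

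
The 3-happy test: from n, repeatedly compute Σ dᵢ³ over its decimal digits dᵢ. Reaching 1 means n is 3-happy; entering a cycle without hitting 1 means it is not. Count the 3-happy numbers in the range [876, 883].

1

876: 876 → 1071 → 345 → 216 → 225 → 141 → 66 → 432 → 99 → 1458 → 702 → 351 → 153 → 153  (repeats 153)
877: 877 → 1198 → 1243 → 100 → 1  (reaches 1)
878: 878 → 1367 → 587 → 980 → 1241 → 74 → 407 → 407  (repeats 407)
879: 879 → 1584 → 702 → 351 → 153 → 153  (repeats 153)
880: 880 → 1024 → 73 → 370 → 370  (repeats 370)
881: 881 → 1025 → 134 → 92 → 737 → 713 → 371 → 371  (repeats 371)
882: 882 → 1032 → 36 → 243 → 99 → 1458 → 702 → 351 → 153 → 153  (repeats 153)
883: 883 → 1051 → 127 → 352 → 160 → 217 → 352  (repeats 352)
3-happy: 877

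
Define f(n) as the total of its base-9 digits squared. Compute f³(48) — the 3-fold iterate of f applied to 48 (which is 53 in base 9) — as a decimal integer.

48 = (5,3)_9 → 34
34 = (3,7)_9 → 58
58 = (6,4)_9 → 52

52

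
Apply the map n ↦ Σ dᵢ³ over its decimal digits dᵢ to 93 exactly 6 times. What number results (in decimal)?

153

93 → 9³ + 3³ = 756
756 → 7³ + 5³ + 6³ = 684
684 → 6³ + 8³ + 4³ = 792
792 → 7³ + 9³ + 2³ = 1080
1080 → 1³ + 0³ + 8³ + 0³ = 513
513 → 5³ + 1³ + 3³ = 153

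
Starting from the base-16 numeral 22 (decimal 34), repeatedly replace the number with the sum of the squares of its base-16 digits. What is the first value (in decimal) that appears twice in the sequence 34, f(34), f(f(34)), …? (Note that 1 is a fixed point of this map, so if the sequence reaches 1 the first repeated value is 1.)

34 = (2,2)_16 → 8
8 = (8)_16 → 64
64 = (4,0)_16 → 16
16 = (1,0)_16 → 1  — reached the fixed point 1.
1 → 1, so 1 is the first repeated value.

1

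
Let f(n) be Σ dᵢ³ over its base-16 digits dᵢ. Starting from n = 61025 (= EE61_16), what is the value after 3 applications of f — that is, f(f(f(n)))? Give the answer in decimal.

3410

61025 = (14,14,6,1)_16 → 5705
5705 = (1,6,4,9)_16 → 1010
1010 = (3,15,2)_16 → 3410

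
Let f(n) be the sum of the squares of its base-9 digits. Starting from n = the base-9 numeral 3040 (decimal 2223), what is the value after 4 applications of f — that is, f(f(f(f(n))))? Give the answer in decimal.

2223 = (3,0,4,0)_9 → 3² + 0² + 4² + 0² = 25
25 = (2,7)_9 → 2² + 7² = 53
53 = (5,8)_9 → 5² + 8² = 89
89 = (1,0,8)_9 → 1² + 0² + 8² = 65

65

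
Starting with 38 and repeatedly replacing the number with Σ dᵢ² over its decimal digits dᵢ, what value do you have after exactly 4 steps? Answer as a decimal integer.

145

38 → 3² + 8² = 9 + 64 = 73
73 → 7² + 3² = 49 + 9 = 58
58 → 5² + 8² = 25 + 64 = 89
89 → 8² + 9² = 64 + 81 = 145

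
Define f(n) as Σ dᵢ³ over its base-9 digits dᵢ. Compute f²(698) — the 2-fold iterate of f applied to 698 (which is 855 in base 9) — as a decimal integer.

244

698 = (8,5,5)_9 → 8³ + 5³ + 5³ = 762
762 = (1,0,3,6)_9 → 1³ + 0³ + 3³ + 6³ = 244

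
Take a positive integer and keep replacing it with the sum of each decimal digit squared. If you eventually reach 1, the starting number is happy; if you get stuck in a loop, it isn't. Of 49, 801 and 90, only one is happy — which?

49

49: 49 → 97 → 130 → 10 → 1  — reaches 1 (happy)
801: 801 → 65 → 61 → 37 → 58 → 89 → 145 → 42 → 20 → 4 → 16 → 37  — repeats 37 (not happy)
90: 90 → 81 → 65 → 61 → 37 → 58 → 89 → 145 → 42 → 20 → 4 → 16 → 37  — repeats 37 (not happy)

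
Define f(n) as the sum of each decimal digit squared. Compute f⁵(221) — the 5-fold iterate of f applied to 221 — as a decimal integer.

37

221 → 2² + 2² + 1² = 9
9 → 9² = 81
81 → 8² + 1² = 65
65 → 6² + 5² = 61
61 → 6² + 1² = 37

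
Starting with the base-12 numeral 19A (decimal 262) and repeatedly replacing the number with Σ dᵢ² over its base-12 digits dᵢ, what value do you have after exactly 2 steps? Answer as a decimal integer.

14

262 = (1,9,10)_12 → 1² + 9² + 10² = 182
182 = (1,3,2)_12 → 1² + 3² + 2² = 14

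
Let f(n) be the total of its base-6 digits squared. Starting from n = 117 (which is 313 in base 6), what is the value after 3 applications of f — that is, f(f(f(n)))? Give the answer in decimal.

17

117 = (3,1,3)_6 → 19
19 = (3,1)_6 → 10
10 = (1,4)_6 → 17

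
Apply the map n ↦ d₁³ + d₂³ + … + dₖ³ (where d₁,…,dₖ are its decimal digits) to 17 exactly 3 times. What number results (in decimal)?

251

17 → 1³ + 7³ = 344
344 → 3³ + 4³ + 4³ = 155
155 → 1³ + 5³ + 5³ = 251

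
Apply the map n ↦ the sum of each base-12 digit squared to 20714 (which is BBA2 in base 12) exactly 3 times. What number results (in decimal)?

20714 = (11,11,10,2)_12 → 11² + 11² + 10² + 2² = 121 + 121 + 100 + 4 = 346
346 = (2,4,10)_12 → 2² + 4² + 10² = 4 + 16 + 100 = 120
120 = (10,0)_12 → 10² + 0² = 100 + 0 = 100

100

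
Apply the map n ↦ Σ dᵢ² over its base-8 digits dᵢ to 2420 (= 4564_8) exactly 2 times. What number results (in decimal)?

35

2420 = (4,5,6,4)_8 → 4² + 5² + 6² + 4² = 93
93 = (1,3,5)_8 → 1² + 3² + 5² = 35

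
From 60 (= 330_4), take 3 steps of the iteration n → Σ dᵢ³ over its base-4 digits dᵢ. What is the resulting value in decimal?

9

60 = (3,3,0)_4 → 54
54 = (3,1,2)_4 → 36
36 = (2,1,0)_4 → 9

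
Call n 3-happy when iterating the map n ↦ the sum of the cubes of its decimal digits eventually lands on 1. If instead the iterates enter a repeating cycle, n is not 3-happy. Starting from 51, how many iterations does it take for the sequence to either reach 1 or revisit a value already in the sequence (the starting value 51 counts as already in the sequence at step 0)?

11

51 → 5³ + 1³ = 125 + 1 = 126
126 → 1³ + 2³ + 6³ = 1 + 8 + 216 = 225
225 → 2³ + 2³ + 5³ = 8 + 8 + 125 = 141
141 → 1³ + 4³ + 1³ = 1 + 64 + 1 = 66
66 → 6³ + 6³ = 216 + 216 = 432
432 → 4³ + 3³ + 2³ = 64 + 27 + 8 = 99
99 → 9³ + 9³ = 729 + 729 = 1458
1458 → 1³ + 4³ + 5³ + 8³ = 1 + 64 + 125 + 512 = 702
702 → 7³ + 0³ + 2³ = 343 + 0 + 8 = 351
351 → 3³ + 5³ + 1³ = 27 + 125 + 1 = 153
153 → 1³ + 5³ + 3³ = 1 + 125 + 27 = 153  — 153 repeats.
That took 11 steps.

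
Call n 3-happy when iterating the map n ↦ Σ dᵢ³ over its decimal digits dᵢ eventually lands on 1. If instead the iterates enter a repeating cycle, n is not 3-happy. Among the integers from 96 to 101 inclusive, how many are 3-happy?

1

96: 96 → 945 → 918 → 1242 → 81 → 513 → 153 → 153  — not 3-happy
97: 97 → 1072 → 352 → 160 → 217 → 352  — not 3-happy
98: 98 → 1241 → 74 → 407 → 407  — not 3-happy
99: 99 → 1458 → 702 → 351 → 153 → 153  — not 3-happy
100: 100 → 1  — 3-happy
101: 101 → 2 → 8 → 512 → 134 → 92 → 737 → 713 → 371 → 371  — not 3-happy
3-happy: 100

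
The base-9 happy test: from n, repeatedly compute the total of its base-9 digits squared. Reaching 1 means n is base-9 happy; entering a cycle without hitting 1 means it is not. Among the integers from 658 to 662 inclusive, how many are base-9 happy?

658: 658 → 66 → 58 → 52 → 74 → 68 → 74  — not base-9 happy
659: 659 → 69 → 85 → 17 → 65 → 53 → 89 → 65  — not base-9 happy
660: 660 → 74 → 68 → 74  — not base-9 happy
661: 661 → 81 → 1  — base-9 happy
662: 662 → 90 → 2 → 4 → 16 → 50 → 50  — not base-9 happy
base-9 happy: 661

1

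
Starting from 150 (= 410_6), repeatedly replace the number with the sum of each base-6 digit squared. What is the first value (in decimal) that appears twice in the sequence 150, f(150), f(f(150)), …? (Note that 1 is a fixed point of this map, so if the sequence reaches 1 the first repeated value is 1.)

17

150 = (4,1,0)_6 → 4² + 1² + 0² = 16 + 1 + 0 = 17
17 = (2,5)_6 → 2² + 5² = 4 + 25 = 29
29 = (4,5)_6 → 4² + 5² = 16 + 25 = 41
41 = (1,0,5)_6 → 1² + 0² + 5² = 1 + 0 + 25 = 26
26 = (4,2)_6 → 4² + 2² = 16 + 4 = 20
20 = (3,2)_6 → 3² + 2² = 9 + 4 = 13
13 = (2,1)_6 → 2² + 1² = 4 + 1 = 5
5 = (5)_6 → 5² = 25
25 = (4,1)_6 → 4² + 1² = 16 + 1 = 17  — 17 already appeared earlier.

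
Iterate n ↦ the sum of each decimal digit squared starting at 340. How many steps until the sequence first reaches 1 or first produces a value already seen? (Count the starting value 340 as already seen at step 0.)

12

340 → 3² + 4² + 0² = 9 + 16 + 0 = 25
25 → 2² + 5² = 4 + 25 = 29
29 → 2² + 9² = 4 + 81 = 85
85 → 8² + 5² = 64 + 25 = 89
89 → 8² + 9² = 64 + 81 = 145
145 → 1² + 4² + 5² = 1 + 16 + 25 = 42
42 → 4² + 2² = 16 + 4 = 20
20 → 2² + 0² = 4 + 0 = 4
4 → 4² = 16
16 → 1² + 6² = 1 + 36 = 37
37 → 3² + 7² = 9 + 49 = 58
58 → 5² + 8² = 25 + 64 = 89  — 89 repeats.
That took 12 steps.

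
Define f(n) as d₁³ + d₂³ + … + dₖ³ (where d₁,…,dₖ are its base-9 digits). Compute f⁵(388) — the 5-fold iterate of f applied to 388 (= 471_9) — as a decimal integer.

388 = (4,7,1)_9 → 4³ + 7³ + 1³ = 64 + 343 + 1 = 408
408 = (5,0,3)_9 → 5³ + 0³ + 3³ = 125 + 0 + 27 = 152
152 = (1,7,8)_9 → 1³ + 7³ + 8³ = 1 + 343 + 512 = 856
856 = (1,1,5,1)_9 → 1³ + 1³ + 5³ + 1³ = 1 + 1 + 125 + 1 = 128
128 = (1,5,2)_9 → 1³ + 5³ + 2³ = 1 + 125 + 8 = 134

134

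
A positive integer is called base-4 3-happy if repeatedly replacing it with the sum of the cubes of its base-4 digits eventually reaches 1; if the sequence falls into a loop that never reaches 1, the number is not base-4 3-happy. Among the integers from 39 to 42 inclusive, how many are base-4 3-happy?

1

39: 39 → 36 → 9 → 9  — not base-4 3-happy
40: 40 → 16 → 1  — base-4 3-happy
41: 41 → 17 → 2 → 8 → 8  — not base-4 3-happy
42: 42 → 24 → 9 → 9  — not base-4 3-happy
base-4 3-happy: 40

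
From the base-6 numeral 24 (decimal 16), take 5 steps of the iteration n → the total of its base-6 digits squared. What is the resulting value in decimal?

16 = (2,4)_6 → 2² + 4² = 4 + 16 = 20
20 = (3,2)_6 → 3² + 2² = 9 + 4 = 13
13 = (2,1)_6 → 2² + 1² = 4 + 1 = 5
5 = (5)_6 → 5² = 25
25 = (4,1)_6 → 4² + 1² = 16 + 1 = 17

17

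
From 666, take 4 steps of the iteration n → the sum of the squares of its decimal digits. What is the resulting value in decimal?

37

666 → 6² + 6² + 6² = 108
108 → 1² + 0² + 8² = 65
65 → 6² + 5² = 61
61 → 6² + 1² = 37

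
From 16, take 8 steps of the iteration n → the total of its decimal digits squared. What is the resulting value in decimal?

16 → 1² + 6² = 1 + 36 = 37
37 → 3² + 7² = 9 + 49 = 58
58 → 5² + 8² = 25 + 64 = 89
89 → 8² + 9² = 64 + 81 = 145
145 → 1² + 4² + 5² = 1 + 16 + 25 = 42
42 → 4² + 2² = 16 + 4 = 20
20 → 2² + 0² = 4 + 0 = 4
4 → 4² = 16

16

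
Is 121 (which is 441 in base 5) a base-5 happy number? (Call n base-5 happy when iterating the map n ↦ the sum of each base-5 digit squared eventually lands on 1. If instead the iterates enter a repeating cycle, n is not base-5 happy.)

121 = (4,4,1)_5 → 33
33 = (1,1,3)_5 → 11
11 = (2,1)_5 → 5
5 = (1,0)_5 → 1  — reached 1.

base-5 happy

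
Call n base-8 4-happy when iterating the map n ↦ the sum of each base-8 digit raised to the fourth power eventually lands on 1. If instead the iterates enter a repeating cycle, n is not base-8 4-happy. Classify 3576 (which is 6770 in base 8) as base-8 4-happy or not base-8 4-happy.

not base-8 4-happy

3576 = (6,7,7,0)_8 → 6⁴ + 7⁴ + 7⁴ + 0⁴ = 1296 + 2401 + 2401 + 0 = 6098
6098 = (1,3,7,2,2)_8 → 1⁴ + 3⁴ + 7⁴ + 2⁴ + 2⁴ = 1 + 81 + 2401 + 16 + 16 = 2515
2515 = (4,7,2,3)_8 → 4⁴ + 7⁴ + 2⁴ + 3⁴ = 256 + 2401 + 16 + 81 = 2754
2754 = (5,3,0,2)_8 → 5⁴ + 3⁴ + 0⁴ + 2⁴ = 625 + 81 + 0 + 16 = 722
722 = (1,3,2,2)_8 → 1⁴ + 3⁴ + 2⁴ + 2⁴ = 1 + 81 + 16 + 16 = 114
114 = (1,6,2)_8 → 1⁴ + 6⁴ + 2⁴ = 1 + 1296 + 16 = 1313
1313 = (2,4,4,1)_8 → 2⁴ + 4⁴ + 4⁴ + 1⁴ = 16 + 256 + 256 + 1 = 529
529 = (1,0,2,1)_8 → 1⁴ + 0⁴ + 2⁴ + 1⁴ = 1 + 0 + 16 + 1 = 18
18 = (2,2)_8 → 2⁴ + 2⁴ = 16 + 16 = 32
32 = (4,0)_8 → 4⁴ + 0⁴ = 256 + 0 = 256
256 = (4,0,0)_8 → 4⁴ + 0⁴ + 0⁴ = 256 + 0 + 0 = 256  — 256 already seen; the sequence cycles without reaching 1.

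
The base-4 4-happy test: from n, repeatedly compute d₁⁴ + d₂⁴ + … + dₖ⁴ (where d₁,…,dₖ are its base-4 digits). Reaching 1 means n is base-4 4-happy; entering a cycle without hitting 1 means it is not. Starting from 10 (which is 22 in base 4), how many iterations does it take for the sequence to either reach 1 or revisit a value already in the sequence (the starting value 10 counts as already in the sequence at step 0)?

3

10 = (2,2)_4 → 2⁴ + 2⁴ = 32
32 = (2,0,0)_4 → 2⁴ + 0⁴ + 0⁴ = 16
16 = (1,0,0)_4 → 1⁴ + 0⁴ + 0⁴ = 1  — reached 1.
That took 3 steps.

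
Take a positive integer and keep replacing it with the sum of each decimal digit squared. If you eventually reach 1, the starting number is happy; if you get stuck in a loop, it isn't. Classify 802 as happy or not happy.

happy

802 → 8² + 0² + 2² = 64 + 0 + 4 = 68
68 → 6² + 8² = 36 + 64 = 100
100 → 1² + 0² + 0² = 1 + 0 + 0 = 1  — reached 1.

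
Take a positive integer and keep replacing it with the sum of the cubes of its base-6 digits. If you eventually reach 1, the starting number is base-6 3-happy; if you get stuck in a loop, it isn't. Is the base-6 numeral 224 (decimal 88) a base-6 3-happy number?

base-6 3-happy

88 = (2,2,4)_6 → 2³ + 2³ + 4³ = 8 + 8 + 64 = 80
80 = (2,1,2)_6 → 2³ + 1³ + 2³ = 8 + 1 + 8 = 17
17 = (2,5)_6 → 2³ + 5³ = 8 + 125 = 133
133 = (3,4,1)_6 → 3³ + 4³ + 1³ = 27 + 64 + 1 = 92
92 = (2,3,2)_6 → 2³ + 3³ + 2³ = 8 + 27 + 8 = 43
43 = (1,1,1)_6 → 1³ + 1³ + 1³ = 1 + 1 + 1 = 3
3 = (3)_6 → 3³ = 27
27 = (4,3)_6 → 4³ + 3³ = 64 + 27 = 91
91 = (2,3,1)_6 → 2³ + 3³ + 1³ = 8 + 27 + 1 = 36
36 = (1,0,0)_6 → 1³ + 0³ + 0³ = 1 + 0 + 0 = 1  — reached 1.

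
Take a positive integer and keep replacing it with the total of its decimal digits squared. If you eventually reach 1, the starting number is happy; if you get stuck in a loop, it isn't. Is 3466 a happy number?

3466 → 3² + 4² + 6² + 6² = 97
97 → 9² + 7² = 130
130 → 1² + 3² + 0² = 10
10 → 1² + 0² = 1  — reached 1.

happy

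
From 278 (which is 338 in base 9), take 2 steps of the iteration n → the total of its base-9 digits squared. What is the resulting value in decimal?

278 = (3,3,8)_9 → 3² + 3² + 8² = 82
82 = (1,0,1)_9 → 1² + 0² + 1² = 2

2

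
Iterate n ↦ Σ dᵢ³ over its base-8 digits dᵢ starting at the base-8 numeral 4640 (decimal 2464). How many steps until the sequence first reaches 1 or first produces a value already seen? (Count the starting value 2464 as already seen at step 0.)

2464 = (4,6,4,0)_8 → 4³ + 6³ + 4³ + 0³ = 344
344 = (5,3,0)_8 → 5³ + 3³ + 0³ = 152
152 = (2,3,0)_8 → 2³ + 3³ + 0³ = 35
35 = (4,3)_8 → 4³ + 3³ = 91
91 = (1,3,3)_8 → 1³ + 3³ + 3³ = 55
55 = (6,7)_8 → 6³ + 7³ = 559
559 = (1,0,5,7)_8 → 1³ + 0³ + 5³ + 7³ = 469
469 = (7,2,5)_8 → 7³ + 2³ + 5³ = 476
476 = (7,3,4)_8 → 7³ + 3³ + 4³ = 434
434 = (6,6,2)_8 → 6³ + 6³ + 2³ = 440
440 = (6,7,0)_8 → 6³ + 7³ + 0³ = 559  — 559 repeats.
That took 11 steps.

11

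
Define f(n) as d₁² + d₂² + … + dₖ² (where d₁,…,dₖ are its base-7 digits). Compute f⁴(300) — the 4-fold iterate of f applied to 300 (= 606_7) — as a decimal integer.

16

300 = (6,0,6)_7 → 6² + 0² + 6² = 72
72 = (1,3,2)_7 → 1² + 3² + 2² = 14
14 = (2,0)_7 → 2² + 0² = 4
4 = (4)_7 → 4² = 16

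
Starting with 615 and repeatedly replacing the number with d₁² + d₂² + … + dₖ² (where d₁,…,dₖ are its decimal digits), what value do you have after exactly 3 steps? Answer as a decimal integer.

615 → 6² + 1² + 5² = 62
62 → 6² + 2² = 40
40 → 4² + 0² = 16

16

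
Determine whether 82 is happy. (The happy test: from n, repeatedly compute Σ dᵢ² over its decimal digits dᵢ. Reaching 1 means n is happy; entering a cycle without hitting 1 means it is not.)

happy

82 → 8² + 2² = 64 + 4 = 68
68 → 6² + 8² = 36 + 64 = 100
100 → 1² + 0² + 0² = 1 + 0 + 0 = 1  — reached 1.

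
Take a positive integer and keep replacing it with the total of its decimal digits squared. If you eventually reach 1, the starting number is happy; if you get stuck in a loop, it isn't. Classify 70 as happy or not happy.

happy

70 → 49
49 → 97
97 → 130
130 → 10
10 → 1  — reached 1.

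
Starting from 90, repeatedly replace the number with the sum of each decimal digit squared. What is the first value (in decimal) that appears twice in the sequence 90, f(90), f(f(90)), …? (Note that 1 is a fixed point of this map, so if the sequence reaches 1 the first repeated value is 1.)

90 → 9² + 0² = 81
81 → 8² + 1² = 65
65 → 6² + 5² = 61
61 → 6² + 1² = 37
37 → 3² + 7² = 58
58 → 5² + 8² = 89
89 → 8² + 9² = 145
145 → 1² + 4² + 5² = 42
42 → 4² + 2² = 20
20 → 2² + 0² = 4
4 → 4² = 16
16 → 1² + 6² = 37  — 37 already appeared earlier.

37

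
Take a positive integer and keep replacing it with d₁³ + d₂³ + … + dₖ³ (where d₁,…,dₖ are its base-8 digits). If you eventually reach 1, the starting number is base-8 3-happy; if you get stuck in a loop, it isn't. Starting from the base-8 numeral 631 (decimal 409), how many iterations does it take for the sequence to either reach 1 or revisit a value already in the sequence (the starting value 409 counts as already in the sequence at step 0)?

409 = (6,3,1)_8 → 6³ + 3³ + 1³ = 244
244 = (3,6,4)_8 → 3³ + 6³ + 4³ = 307
307 = (4,6,3)_8 → 4³ + 6³ + 3³ = 307  — 307 repeats.
That took 3 steps.

3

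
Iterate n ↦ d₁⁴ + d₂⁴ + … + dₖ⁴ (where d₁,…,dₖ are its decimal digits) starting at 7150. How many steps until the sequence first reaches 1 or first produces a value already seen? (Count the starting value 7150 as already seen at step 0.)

11

7150 → 7⁴ + 1⁴ + 5⁴ + 0⁴ = 2401 + 1 + 625 + 0 = 3027
3027 → 3⁴ + 0⁴ + 2⁴ + 7⁴ = 81 + 0 + 16 + 2401 = 2498
2498 → 2⁴ + 4⁴ + 9⁴ + 8⁴ = 16 + 256 + 6561 + 4096 = 10929
10929 → 1⁴ + 0⁴ + 9⁴ + 2⁴ + 9⁴ = 1 + 0 + 6561 + 16 + 6561 = 13139
13139 → 1⁴ + 3⁴ + 1⁴ + 3⁴ + 9⁴ = 1 + 81 + 1 + 81 + 6561 = 6725
6725 → 6⁴ + 7⁴ + 2⁴ + 5⁴ = 1296 + 2401 + 16 + 625 = 4338
4338 → 4⁴ + 3⁴ + 3⁴ + 8⁴ = 256 + 81 + 81 + 4096 = 4514
4514 → 4⁴ + 5⁴ + 1⁴ + 4⁴ = 256 + 625 + 1 + 256 = 1138
1138 → 1⁴ + 1⁴ + 3⁴ + 8⁴ = 1 + 1 + 81 + 4096 = 4179
4179 → 4⁴ + 1⁴ + 7⁴ + 9⁴ = 256 + 1 + 2401 + 6561 = 9219
9219 → 9⁴ + 2⁴ + 1⁴ + 9⁴ = 6561 + 16 + 1 + 6561 = 13139  — 13139 repeats.
That took 11 steps.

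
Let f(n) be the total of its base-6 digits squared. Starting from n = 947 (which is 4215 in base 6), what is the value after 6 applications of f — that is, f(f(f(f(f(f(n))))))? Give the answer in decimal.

947 = (4,2,1,5)_6 → 4² + 2² + 1² + 5² = 16 + 4 + 1 + 25 = 46
46 = (1,1,4)_6 → 1² + 1² + 4² = 1 + 1 + 16 = 18
18 = (3,0)_6 → 3² + 0² = 9 + 0 = 9
9 = (1,3)_6 → 1² + 3² = 1 + 9 = 10
10 = (1,4)_6 → 1² + 4² = 1 + 16 = 17
17 = (2,5)_6 → 2² + 5² = 4 + 25 = 29

29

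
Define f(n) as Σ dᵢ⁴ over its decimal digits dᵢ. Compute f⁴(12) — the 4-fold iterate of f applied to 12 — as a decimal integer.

12 → 1⁴ + 2⁴ = 1 + 16 = 17
17 → 1⁴ + 7⁴ = 1 + 2401 = 2402
2402 → 2⁴ + 4⁴ + 0⁴ + 2⁴ = 16 + 256 + 0 + 16 = 288
288 → 2⁴ + 8⁴ + 8⁴ = 16 + 4096 + 4096 = 8208

8208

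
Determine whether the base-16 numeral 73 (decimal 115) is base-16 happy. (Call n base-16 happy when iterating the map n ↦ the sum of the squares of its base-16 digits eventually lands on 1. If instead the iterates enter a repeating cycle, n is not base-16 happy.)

115 = (7,3)_16 → 58
58 = (3,10)_16 → 109
109 = (6,13)_16 → 205
205 = (12,13)_16 → 313
313 = (1,3,9)_16 → 91
91 = (5,11)_16 → 146
146 = (9,2)_16 → 85
85 = (5,5)_16 → 50
50 = (3,2)_16 → 13
13 = (13)_16 → 169
169 = (10,9)_16 → 181
181 = (11,5)_16 → 146  — 146 already seen; the sequence cycles without reaching 1.

not base-16 happy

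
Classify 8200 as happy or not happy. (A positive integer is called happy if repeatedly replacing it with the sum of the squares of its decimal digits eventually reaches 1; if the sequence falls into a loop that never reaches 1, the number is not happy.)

8200 → 8² + 2² + 0² + 0² = 64 + 4 + 0 + 0 = 68
68 → 6² + 8² = 36 + 64 = 100
100 → 1² + 0² + 0² = 1 + 0 + 0 = 1  — reached 1.

happy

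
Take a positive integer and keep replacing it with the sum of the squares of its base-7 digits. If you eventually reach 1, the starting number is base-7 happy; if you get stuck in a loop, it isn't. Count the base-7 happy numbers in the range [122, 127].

122: 122 → 22 → 10 → 10  (repeats 10)
123: 123 → 29 → 17 → 13 → 37 → 29  (repeats 29)
124: 124 → 38 → 34 → 52 → 10 → 10  (repeats 10)
125: 125 → 49 → 1  (reaches 1)
126: 126 → 20 → 40 → 50 → 2 → 4 → 16 → 8 → 2  (repeats 2)
127: 127 → 21 → 9 → 5 → 25 → 25  (repeats 25)
base-7 happy: 125

1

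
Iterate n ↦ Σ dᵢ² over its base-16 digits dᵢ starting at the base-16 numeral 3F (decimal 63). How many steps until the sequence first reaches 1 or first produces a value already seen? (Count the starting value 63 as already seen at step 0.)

63 = (3,15)_16 → 3² + 15² = 9 + 225 = 234
234 = (14,10)_16 → 14² + 10² = 196 + 100 = 296
296 = (1,2,8)_16 → 1² + 2² + 8² = 1 + 4 + 64 = 69
69 = (4,5)_16 → 4² + 5² = 16 + 25 = 41
41 = (2,9)_16 → 2² + 9² = 4 + 81 = 85
85 = (5,5)_16 → 5² + 5² = 25 + 25 = 50
50 = (3,2)_16 → 3² + 2² = 9 + 4 = 13
13 = (13)_16 → 13² = 169
169 = (10,9)_16 → 10² + 9² = 100 + 81 = 181
181 = (11,5)_16 → 11² + 5² = 121 + 25 = 146
146 = (9,2)_16 → 9² + 2² = 81 + 4 = 85  — 85 repeats.
That took 11 steps.

11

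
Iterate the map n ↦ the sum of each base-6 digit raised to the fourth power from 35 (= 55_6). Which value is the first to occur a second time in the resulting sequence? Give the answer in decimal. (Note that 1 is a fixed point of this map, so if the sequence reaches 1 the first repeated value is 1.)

1251

35 = (5,5)_6 → 5⁴ + 5⁴ = 1250
1250 = (5,4,4,2)_6 → 5⁴ + 4⁴ + 4⁴ + 2⁴ = 1153
1153 = (5,2,0,1)_6 → 5⁴ + 2⁴ + 0⁴ + 1⁴ = 642
642 = (2,5,5,0)_6 → 2⁴ + 5⁴ + 5⁴ + 0⁴ = 1266
1266 = (5,5,1,0)_6 → 5⁴ + 5⁴ + 1⁴ + 0⁴ = 1251
1251 = (5,4,4,3)_6 → 5⁴ + 4⁴ + 4⁴ + 3⁴ = 1218
1218 = (5,3,5,0)_6 → 5⁴ + 3⁴ + 5⁴ + 0⁴ = 1331
1331 = (1,0,0,5,5)_6 → 1⁴ + 0⁴ + 0⁴ + 5⁴ + 5⁴ = 1251  — 1251 already appeared earlier.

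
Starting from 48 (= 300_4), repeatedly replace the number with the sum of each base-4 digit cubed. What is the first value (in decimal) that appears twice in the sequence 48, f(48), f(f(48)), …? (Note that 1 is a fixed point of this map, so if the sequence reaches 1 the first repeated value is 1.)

48 = (3,0,0)_4 → 27
27 = (1,2,3)_4 → 36
36 = (2,1,0)_4 → 9
9 = (2,1)_4 → 9  — 9 already appeared earlier.

9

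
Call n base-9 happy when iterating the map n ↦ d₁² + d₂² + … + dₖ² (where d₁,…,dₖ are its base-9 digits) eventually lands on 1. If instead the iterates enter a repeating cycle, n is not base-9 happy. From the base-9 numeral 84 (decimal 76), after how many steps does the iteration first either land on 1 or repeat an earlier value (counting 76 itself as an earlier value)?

76 = (8,4)_9 → 8² + 4² = 64 + 16 = 80
80 = (8,8)_9 → 8² + 8² = 64 + 64 = 128
128 = (1,5,2)_9 → 1² + 5² + 2² = 1 + 25 + 4 = 30
30 = (3,3)_9 → 3² + 3² = 9 + 9 = 18
18 = (2,0)_9 → 2² + 0² = 4 + 0 = 4
4 = (4)_9 → 4² = 16
16 = (1,7)_9 → 1² + 7² = 1 + 49 = 50
50 = (5,5)_9 → 5² + 5² = 25 + 25 = 50  — 50 repeats.
That took 8 steps.

8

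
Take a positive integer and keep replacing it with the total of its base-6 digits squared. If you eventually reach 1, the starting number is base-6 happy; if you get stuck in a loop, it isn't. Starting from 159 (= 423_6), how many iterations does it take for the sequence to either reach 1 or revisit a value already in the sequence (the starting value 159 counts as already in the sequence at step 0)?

9

159 = (4,2,3)_6 → 4² + 2² + 3² = 16 + 4 + 9 = 29
29 = (4,5)_6 → 4² + 5² = 16 + 25 = 41
41 = (1,0,5)_6 → 1² + 0² + 5² = 1 + 0 + 25 = 26
26 = (4,2)_6 → 4² + 2² = 16 + 4 = 20
20 = (3,2)_6 → 3² + 2² = 9 + 4 = 13
13 = (2,1)_6 → 2² + 1² = 4 + 1 = 5
5 = (5)_6 → 5² = 25
25 = (4,1)_6 → 4² + 1² = 16 + 1 = 17
17 = (2,5)_6 → 2² + 5² = 4 + 25 = 29  — 29 repeats.
That took 9 steps.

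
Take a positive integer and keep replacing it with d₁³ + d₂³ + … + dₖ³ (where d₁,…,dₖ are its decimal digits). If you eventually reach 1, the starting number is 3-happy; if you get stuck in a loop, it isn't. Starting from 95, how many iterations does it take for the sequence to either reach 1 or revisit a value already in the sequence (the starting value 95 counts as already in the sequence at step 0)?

11

95 → 9³ + 5³ = 854
854 → 8³ + 5³ + 4³ = 701
701 → 7³ + 0³ + 1³ = 344
344 → 3³ + 4³ + 4³ = 155
155 → 1³ + 5³ + 5³ = 251
251 → 2³ + 5³ + 1³ = 134
134 → 1³ + 3³ + 4³ = 92
92 → 9³ + 2³ = 737
737 → 7³ + 3³ + 7³ = 713
713 → 7³ + 1³ + 3³ = 371
371 → 3³ + 7³ + 1³ = 371  — 371 repeats.
That took 11 steps.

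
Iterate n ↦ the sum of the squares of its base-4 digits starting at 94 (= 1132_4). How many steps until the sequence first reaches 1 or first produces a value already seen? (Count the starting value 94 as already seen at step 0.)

94 = (1,1,3,2)_4 → 1² + 1² + 3² + 2² = 15
15 = (3,3)_4 → 3² + 3² = 18
18 = (1,0,2)_4 → 1² + 0² + 2² = 5
5 = (1,1)_4 → 1² + 1² = 2
2 = (2)_4 → 2² = 4
4 = (1,0)_4 → 1² + 0² = 1  — reached 1.
That took 6 steps.

6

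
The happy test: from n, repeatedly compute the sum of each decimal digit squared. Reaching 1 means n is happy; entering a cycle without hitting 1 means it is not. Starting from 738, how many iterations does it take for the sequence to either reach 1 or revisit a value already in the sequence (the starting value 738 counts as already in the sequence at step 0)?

14

738 → 7² + 3² + 8² = 122
122 → 1² + 2² + 2² = 9
9 → 9² = 81
81 → 8² + 1² = 65
65 → 6² + 5² = 61
61 → 6² + 1² = 37
37 → 3² + 7² = 58
58 → 5² + 8² = 89
89 → 8² + 9² = 145
145 → 1² + 4² + 5² = 42
42 → 4² + 2² = 20
20 → 2² + 0² = 4
4 → 4² = 16
16 → 1² + 6² = 37  — 37 repeats.
That took 14 steps.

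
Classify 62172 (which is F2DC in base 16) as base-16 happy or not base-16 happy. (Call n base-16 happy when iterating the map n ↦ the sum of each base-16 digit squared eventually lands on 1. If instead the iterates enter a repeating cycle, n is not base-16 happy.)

not base-16 happy

62172 = (15,2,13,12)_16 → 15² + 2² + 13² + 12² = 542
542 = (2,1,14)_16 → 2² + 1² + 14² = 201
201 = (12,9)_16 → 12² + 9² = 225
225 = (14,1)_16 → 14² + 1² = 197
197 = (12,5)_16 → 12² + 5² = 169
169 = (10,9)_16 → 10² + 9² = 181
181 = (11,5)_16 → 11² + 5² = 146
146 = (9,2)_16 → 9² + 2² = 85
85 = (5,5)_16 → 5² + 5² = 50
50 = (3,2)_16 → 3² + 2² = 13
13 = (13)_16 → 13² = 169  — 169 already seen; the sequence cycles without reaching 1.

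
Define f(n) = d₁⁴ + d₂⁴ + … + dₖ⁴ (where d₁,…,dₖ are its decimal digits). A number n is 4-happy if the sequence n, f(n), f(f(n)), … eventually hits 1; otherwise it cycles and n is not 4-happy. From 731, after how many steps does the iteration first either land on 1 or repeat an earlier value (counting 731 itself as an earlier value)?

9

731 → 7⁴ + 3⁴ + 1⁴ = 2401 + 81 + 1 = 2483
2483 → 2⁴ + 4⁴ + 8⁴ + 3⁴ = 16 + 256 + 4096 + 81 = 4449
4449 → 4⁴ + 4⁴ + 4⁴ + 9⁴ = 256 + 256 + 256 + 6561 = 7329
7329 → 7⁴ + 3⁴ + 2⁴ + 9⁴ = 2401 + 81 + 16 + 6561 = 9059
9059 → 9⁴ + 0⁴ + 5⁴ + 9⁴ = 6561 + 0 + 625 + 6561 = 13747
13747 → 1⁴ + 3⁴ + 7⁴ + 4⁴ + 7⁴ = 1 + 81 + 2401 + 256 + 2401 = 5140
5140 → 5⁴ + 1⁴ + 4⁴ + 0⁴ = 625 + 1 + 256 + 0 = 882
882 → 8⁴ + 8⁴ + 2⁴ = 4096 + 4096 + 16 = 8208
8208 → 8⁴ + 2⁴ + 0⁴ + 8⁴ = 4096 + 16 + 0 + 4096 = 8208  — 8208 repeats.
That took 9 steps.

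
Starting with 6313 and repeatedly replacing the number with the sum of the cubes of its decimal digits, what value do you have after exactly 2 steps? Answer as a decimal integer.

352

6313 → 6³ + 3³ + 1³ + 3³ = 216 + 27 + 1 + 27 = 271
271 → 2³ + 7³ + 1³ = 8 + 343 + 1 = 352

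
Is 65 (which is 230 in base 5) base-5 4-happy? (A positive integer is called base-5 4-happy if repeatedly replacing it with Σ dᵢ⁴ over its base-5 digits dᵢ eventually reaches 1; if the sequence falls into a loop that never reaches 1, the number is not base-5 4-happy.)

65 = (2,3,0)_5 → 2⁴ + 3⁴ + 0⁴ = 97
97 = (3,4,2)_5 → 3⁴ + 4⁴ + 2⁴ = 353
353 = (2,4,0,3)_5 → 2⁴ + 4⁴ + 0⁴ + 3⁴ = 353  — 353 already seen; the sequence cycles without reaching 1.

not base-5 4-happy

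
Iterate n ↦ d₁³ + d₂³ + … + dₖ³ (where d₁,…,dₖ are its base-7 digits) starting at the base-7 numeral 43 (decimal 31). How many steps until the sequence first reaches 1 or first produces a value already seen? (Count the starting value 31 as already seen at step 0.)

3

31 = (4,3)_7 → 91
91 = (1,6,0)_7 → 217
217 = (4,3,0)_7 → 91  — 91 repeats.
That took 3 steps.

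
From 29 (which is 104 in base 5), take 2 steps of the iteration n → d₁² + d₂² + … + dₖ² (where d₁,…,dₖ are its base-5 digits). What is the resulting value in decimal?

13

29 = (1,0,4)_5 → 1² + 0² + 4² = 17
17 = (3,2)_5 → 3² + 2² = 13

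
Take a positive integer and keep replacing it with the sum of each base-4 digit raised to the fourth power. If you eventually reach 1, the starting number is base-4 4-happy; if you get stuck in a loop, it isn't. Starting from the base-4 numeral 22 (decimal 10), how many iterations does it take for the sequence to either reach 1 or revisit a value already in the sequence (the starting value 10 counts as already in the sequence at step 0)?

10 = (2,2)_4 → 2⁴ + 2⁴ = 16 + 16 = 32
32 = (2,0,0)_4 → 2⁴ + 0⁴ + 0⁴ = 16 + 0 + 0 = 16
16 = (1,0,0)_4 → 1⁴ + 0⁴ + 0⁴ = 1 + 0 + 0 = 1  — reached 1.
That took 3 steps.

3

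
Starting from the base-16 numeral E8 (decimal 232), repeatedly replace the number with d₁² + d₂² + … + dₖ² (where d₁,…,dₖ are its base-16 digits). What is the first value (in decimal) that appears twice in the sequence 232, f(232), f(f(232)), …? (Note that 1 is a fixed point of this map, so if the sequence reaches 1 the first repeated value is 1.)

232 = (14,8)_16 → 14² + 8² = 196 + 64 = 260
260 = (1,0,4)_16 → 1² + 0² + 4² = 1 + 0 + 16 = 17
17 = (1,1)_16 → 1² + 1² = 1 + 1 = 2
2 = (2)_16 → 2² = 4
4 = (4)_16 → 4² = 16
16 = (1,0)_16 → 1² + 0² = 1 + 0 = 1  — reached the fixed point 1.
1 → 1, so 1 is the first repeated value.

1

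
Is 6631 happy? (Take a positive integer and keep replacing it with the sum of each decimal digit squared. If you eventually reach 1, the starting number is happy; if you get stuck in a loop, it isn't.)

happy

6631 → 6² + 6² + 3² + 1² = 36 + 36 + 9 + 1 = 82
82 → 8² + 2² = 64 + 4 = 68
68 → 6² + 8² = 36 + 64 = 100
100 → 1² + 0² + 0² = 1 + 0 + 0 = 1  — reached 1.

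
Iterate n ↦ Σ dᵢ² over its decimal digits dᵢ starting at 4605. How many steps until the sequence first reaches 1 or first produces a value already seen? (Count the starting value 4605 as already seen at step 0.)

4605 → 77
77 → 98
98 → 145
145 → 42
42 → 20
20 → 4
4 → 16
16 → 37
37 → 58
58 → 89
89 → 145  — 145 repeats.
That took 11 steps.

11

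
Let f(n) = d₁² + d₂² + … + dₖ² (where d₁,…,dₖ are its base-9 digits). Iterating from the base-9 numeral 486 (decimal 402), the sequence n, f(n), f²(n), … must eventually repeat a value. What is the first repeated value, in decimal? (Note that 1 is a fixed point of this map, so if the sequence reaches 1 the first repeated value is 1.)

402 = (4,8,6)_9 → 116
116 = (1,3,8)_9 → 74
74 = (8,2)_9 → 68
68 = (7,5)_9 → 74  — 74 already appeared earlier.

74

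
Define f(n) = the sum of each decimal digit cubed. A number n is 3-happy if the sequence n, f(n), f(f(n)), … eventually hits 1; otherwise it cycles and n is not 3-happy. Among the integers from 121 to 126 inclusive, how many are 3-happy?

121: 121 → 10 → 1  (reaches 1)
122: 122 → 17 → 344 → 155 → 251 → 134 → 92 → 737 → 713 → 371 → 371  (repeats 371)
123: 123 → 36 → 243 → 99 → 1458 → 702 → 351 → 153 → 153  (repeats 153)
124: 124 → 73 → 370 → 370  (repeats 370)
125: 125 → 134 → 92 → 737 → 713 → 371 → 371  (repeats 371)
126: 126 → 225 → 141 → 66 → 432 → 99 → 1458 → 702 → 351 → 153 → 153  (repeats 153)
3-happy: 121

1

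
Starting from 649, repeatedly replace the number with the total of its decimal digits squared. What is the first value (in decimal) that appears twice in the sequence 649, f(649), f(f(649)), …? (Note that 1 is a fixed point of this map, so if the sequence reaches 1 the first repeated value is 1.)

649 → 6² + 4² + 9² = 36 + 16 + 81 = 133
133 → 1² + 3² + 3² = 1 + 9 + 9 = 19
19 → 1² + 9² = 1 + 81 = 82
82 → 8² + 2² = 64 + 4 = 68
68 → 6² + 8² = 36 + 64 = 100
100 → 1² + 0² + 0² = 1 + 0 + 0 = 1  — reached the fixed point 1.
1 → 1, so 1 is the first repeated value.

1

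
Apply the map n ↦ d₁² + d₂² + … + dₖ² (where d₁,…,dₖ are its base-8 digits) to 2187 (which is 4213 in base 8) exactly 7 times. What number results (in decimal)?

2187 = (4,2,1,3)_8 → 4² + 2² + 1² + 3² = 30
30 = (3,6)_8 → 3² + 6² = 45
45 = (5,5)_8 → 5² + 5² = 50
50 = (6,2)_8 → 6² + 2² = 40
40 = (5,0)_8 → 5² + 0² = 25
25 = (3,1)_8 → 3² + 1² = 10
10 = (1,2)_8 → 1² + 2² = 5

5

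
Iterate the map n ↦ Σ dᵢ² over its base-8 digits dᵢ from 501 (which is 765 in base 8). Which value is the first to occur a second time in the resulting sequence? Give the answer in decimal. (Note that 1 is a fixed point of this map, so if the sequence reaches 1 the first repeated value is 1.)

25

501 = (7,6,5)_8 → 7² + 6² + 5² = 110
110 = (1,5,6)_8 → 1² + 5² + 6² = 62
62 = (7,6)_8 → 7² + 6² = 85
85 = (1,2,5)_8 → 1² + 2² + 5² = 30
30 = (3,6)_8 → 3² + 6² = 45
45 = (5,5)_8 → 5² + 5² = 50
50 = (6,2)_8 → 6² + 2² = 40
40 = (5,0)_8 → 5² + 0² = 25
25 = (3,1)_8 → 3² + 1² = 10
10 = (1,2)_8 → 1² + 2² = 5
5 = (5)_8 → 5² = 25  — 25 already appeared earlier.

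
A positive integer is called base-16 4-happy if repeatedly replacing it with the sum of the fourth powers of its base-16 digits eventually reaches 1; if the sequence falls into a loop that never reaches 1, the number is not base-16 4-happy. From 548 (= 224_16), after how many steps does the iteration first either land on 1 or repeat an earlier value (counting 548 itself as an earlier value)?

5

548 = (2,2,4)_16 → 288
288 = (1,2,0)_16 → 17
17 = (1,1)_16 → 2
2 = (2)_16 → 16
16 = (1,0)_16 → 1  — reached 1.
That took 5 steps.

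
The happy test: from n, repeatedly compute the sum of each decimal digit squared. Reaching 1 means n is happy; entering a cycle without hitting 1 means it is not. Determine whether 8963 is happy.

8963 → 8² + 9² + 6² + 3² = 190
190 → 1² + 9² + 0² = 82
82 → 8² + 2² = 68
68 → 6² + 8² = 100
100 → 1² + 0² + 0² = 1  — reached 1.

happy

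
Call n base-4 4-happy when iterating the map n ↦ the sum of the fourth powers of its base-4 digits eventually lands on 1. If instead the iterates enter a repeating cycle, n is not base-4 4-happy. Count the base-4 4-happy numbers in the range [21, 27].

5

21: 21 → 3 → 81 → 3  (repeats 3)
22: 22 → 18 → 17 → 2 → 16 → 1  (reaches 1)
23: 23 → 83 → 83  (repeats 83)
24: 24 → 17 → 2 → 16 → 1  (reaches 1)
25: 25 → 18 → 17 → 2 → 16 → 1  (reaches 1)
26: 26 → 33 → 17 → 2 → 16 → 1  (reaches 1)
27: 27 → 98 → 33 → 17 → 2 → 16 → 1  (reaches 1)
base-4 4-happy: 22, 24, 25, 26, 27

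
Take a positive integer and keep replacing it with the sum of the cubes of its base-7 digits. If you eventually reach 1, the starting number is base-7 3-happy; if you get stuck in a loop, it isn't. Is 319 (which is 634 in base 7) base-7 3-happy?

319 = (6,3,4)_7 → 6³ + 3³ + 4³ = 307
307 = (6,1,6)_7 → 6³ + 1³ + 6³ = 433
433 = (1,1,5,6)_7 → 1³ + 1³ + 5³ + 6³ = 343
343 = (1,0,0,0)_7 → 1³ + 0³ + 0³ + 0³ = 1  — reached 1.

base-7 3-happy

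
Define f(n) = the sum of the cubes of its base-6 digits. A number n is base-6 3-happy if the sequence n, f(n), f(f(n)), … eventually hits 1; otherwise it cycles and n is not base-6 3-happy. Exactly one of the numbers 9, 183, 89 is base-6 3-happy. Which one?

9: 9 → 28 → 128 → 62 → 73 → 9  — repeats 9 (not base-6 3-happy)
183: 183 → 152 → 73 → 9 → 28 → 128 → 62 → 73  — repeats 73 (not base-6 3-happy)
89: 89 → 141 → 179 → 314 → 81 → 36 → 1  — reaches 1 (base-6 3-happy)

89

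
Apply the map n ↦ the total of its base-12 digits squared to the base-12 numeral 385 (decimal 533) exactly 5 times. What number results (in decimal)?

533 = (3,8,5)_12 → 3² + 8² + 5² = 9 + 64 + 25 = 98
98 = (8,2)_12 → 8² + 2² = 64 + 4 = 68
68 = (5,8)_12 → 5² + 8² = 25 + 64 = 89
89 = (7,5)_12 → 7² + 5² = 49 + 25 = 74
74 = (6,2)_12 → 6² + 2² = 36 + 4 = 40

40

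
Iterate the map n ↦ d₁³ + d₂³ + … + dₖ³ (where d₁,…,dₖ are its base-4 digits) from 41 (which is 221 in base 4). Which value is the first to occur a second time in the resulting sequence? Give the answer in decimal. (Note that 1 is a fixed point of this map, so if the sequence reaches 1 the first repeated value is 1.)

41 = (2,2,1)_4 → 2³ + 2³ + 1³ = 8 + 8 + 1 = 17
17 = (1,0,1)_4 → 1³ + 0³ + 1³ = 1 + 0 + 1 = 2
2 = (2)_4 → 2³ = 8
8 = (2,0)_4 → 2³ + 0³ = 8 + 0 = 8  — 8 already appeared earlier.

8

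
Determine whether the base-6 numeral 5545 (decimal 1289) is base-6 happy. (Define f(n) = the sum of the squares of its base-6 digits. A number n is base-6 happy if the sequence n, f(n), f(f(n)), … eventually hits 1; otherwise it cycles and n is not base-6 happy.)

not base-6 happy

1289 = (5,5,4,5)_6 → 5² + 5² + 4² + 5² = 91
91 = (2,3,1)_6 → 2² + 3² + 1² = 14
14 = (2,2)_6 → 2² + 2² = 8
8 = (1,2)_6 → 1² + 2² = 5
5 = (5)_6 → 5² = 25
25 = (4,1)_6 → 4² + 1² = 17
17 = (2,5)_6 → 2² + 5² = 29
29 = (4,5)_6 → 4² + 5² = 41
41 = (1,0,5)_6 → 1² + 0² + 5² = 26
26 = (4,2)_6 → 4² + 2² = 20
20 = (3,2)_6 → 3² + 2² = 13
13 = (2,1)_6 → 2² + 1² = 5  — 5 already seen; the sequence cycles without reaching 1.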